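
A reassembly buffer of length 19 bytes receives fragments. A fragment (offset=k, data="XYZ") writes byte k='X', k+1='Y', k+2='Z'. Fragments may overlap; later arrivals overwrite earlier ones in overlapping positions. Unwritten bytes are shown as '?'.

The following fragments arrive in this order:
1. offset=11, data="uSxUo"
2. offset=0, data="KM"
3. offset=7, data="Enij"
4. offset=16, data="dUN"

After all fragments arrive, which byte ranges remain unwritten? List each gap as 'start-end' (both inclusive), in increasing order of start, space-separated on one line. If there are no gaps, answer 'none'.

Fragment 1: offset=11 len=5
Fragment 2: offset=0 len=2
Fragment 3: offset=7 len=4
Fragment 4: offset=16 len=3
Gaps: 2-6

Answer: 2-6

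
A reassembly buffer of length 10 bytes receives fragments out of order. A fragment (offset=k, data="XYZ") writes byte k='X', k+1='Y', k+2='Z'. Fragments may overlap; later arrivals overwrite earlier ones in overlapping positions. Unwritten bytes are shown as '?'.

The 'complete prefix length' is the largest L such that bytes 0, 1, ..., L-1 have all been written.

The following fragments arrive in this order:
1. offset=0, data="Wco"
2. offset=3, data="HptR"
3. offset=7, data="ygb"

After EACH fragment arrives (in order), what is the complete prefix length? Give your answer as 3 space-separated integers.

Answer: 3 7 10

Derivation:
Fragment 1: offset=0 data="Wco" -> buffer=Wco??????? -> prefix_len=3
Fragment 2: offset=3 data="HptR" -> buffer=WcoHptR??? -> prefix_len=7
Fragment 3: offset=7 data="ygb" -> buffer=WcoHptRygb -> prefix_len=10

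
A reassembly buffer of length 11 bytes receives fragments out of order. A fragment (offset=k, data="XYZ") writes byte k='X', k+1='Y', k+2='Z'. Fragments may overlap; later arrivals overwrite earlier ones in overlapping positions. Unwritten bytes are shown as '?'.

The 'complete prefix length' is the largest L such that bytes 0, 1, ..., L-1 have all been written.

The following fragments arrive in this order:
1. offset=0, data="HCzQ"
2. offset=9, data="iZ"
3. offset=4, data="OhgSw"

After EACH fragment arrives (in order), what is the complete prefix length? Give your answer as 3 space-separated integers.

Answer: 4 4 11

Derivation:
Fragment 1: offset=0 data="HCzQ" -> buffer=HCzQ??????? -> prefix_len=4
Fragment 2: offset=9 data="iZ" -> buffer=HCzQ?????iZ -> prefix_len=4
Fragment 3: offset=4 data="OhgSw" -> buffer=HCzQOhgSwiZ -> prefix_len=11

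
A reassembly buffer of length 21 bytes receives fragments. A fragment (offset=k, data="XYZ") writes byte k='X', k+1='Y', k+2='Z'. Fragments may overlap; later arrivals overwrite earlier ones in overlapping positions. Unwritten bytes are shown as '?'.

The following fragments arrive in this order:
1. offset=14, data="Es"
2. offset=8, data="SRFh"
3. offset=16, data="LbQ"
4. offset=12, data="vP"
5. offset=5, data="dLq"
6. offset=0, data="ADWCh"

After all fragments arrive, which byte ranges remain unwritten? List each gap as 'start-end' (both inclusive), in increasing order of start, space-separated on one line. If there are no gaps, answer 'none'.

Fragment 1: offset=14 len=2
Fragment 2: offset=8 len=4
Fragment 3: offset=16 len=3
Fragment 4: offset=12 len=2
Fragment 5: offset=5 len=3
Fragment 6: offset=0 len=5
Gaps: 19-20

Answer: 19-20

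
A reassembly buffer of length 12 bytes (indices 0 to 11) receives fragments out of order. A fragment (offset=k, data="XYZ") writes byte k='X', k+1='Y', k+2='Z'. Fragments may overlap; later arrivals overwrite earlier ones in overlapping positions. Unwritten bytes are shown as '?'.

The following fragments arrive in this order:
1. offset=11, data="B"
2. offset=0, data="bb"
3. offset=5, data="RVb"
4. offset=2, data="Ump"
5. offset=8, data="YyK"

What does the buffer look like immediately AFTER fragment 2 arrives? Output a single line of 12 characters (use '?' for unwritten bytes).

Answer: bb?????????B

Derivation:
Fragment 1: offset=11 data="B" -> buffer=???????????B
Fragment 2: offset=0 data="bb" -> buffer=bb?????????B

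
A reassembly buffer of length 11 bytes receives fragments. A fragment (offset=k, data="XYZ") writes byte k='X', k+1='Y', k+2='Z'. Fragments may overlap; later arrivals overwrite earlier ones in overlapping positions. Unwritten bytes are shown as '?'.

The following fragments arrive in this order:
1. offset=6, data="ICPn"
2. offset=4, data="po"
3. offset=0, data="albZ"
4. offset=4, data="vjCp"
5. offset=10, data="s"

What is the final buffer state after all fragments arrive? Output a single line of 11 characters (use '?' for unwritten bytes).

Fragment 1: offset=6 data="ICPn" -> buffer=??????ICPn?
Fragment 2: offset=4 data="po" -> buffer=????poICPn?
Fragment 3: offset=0 data="albZ" -> buffer=albZpoICPn?
Fragment 4: offset=4 data="vjCp" -> buffer=albZvjCpPn?
Fragment 5: offset=10 data="s" -> buffer=albZvjCpPns

Answer: albZvjCpPns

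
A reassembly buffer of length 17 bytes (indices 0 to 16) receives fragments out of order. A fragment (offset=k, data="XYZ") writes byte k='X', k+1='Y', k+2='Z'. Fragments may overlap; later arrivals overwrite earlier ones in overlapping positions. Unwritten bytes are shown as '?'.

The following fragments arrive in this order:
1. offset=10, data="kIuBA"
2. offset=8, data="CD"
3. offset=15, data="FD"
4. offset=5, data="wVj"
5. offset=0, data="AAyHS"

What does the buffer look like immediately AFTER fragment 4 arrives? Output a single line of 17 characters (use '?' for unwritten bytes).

Answer: ?????wVjCDkIuBAFD

Derivation:
Fragment 1: offset=10 data="kIuBA" -> buffer=??????????kIuBA??
Fragment 2: offset=8 data="CD" -> buffer=????????CDkIuBA??
Fragment 3: offset=15 data="FD" -> buffer=????????CDkIuBAFD
Fragment 4: offset=5 data="wVj" -> buffer=?????wVjCDkIuBAFD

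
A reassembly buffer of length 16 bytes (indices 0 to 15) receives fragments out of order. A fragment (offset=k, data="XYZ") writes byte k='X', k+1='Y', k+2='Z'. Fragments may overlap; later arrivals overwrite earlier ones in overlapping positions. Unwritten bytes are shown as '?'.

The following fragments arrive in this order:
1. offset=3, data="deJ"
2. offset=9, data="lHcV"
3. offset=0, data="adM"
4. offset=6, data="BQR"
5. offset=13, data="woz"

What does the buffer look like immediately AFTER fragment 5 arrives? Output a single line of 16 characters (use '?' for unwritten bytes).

Answer: adMdeJBQRlHcVwoz

Derivation:
Fragment 1: offset=3 data="deJ" -> buffer=???deJ??????????
Fragment 2: offset=9 data="lHcV" -> buffer=???deJ???lHcV???
Fragment 3: offset=0 data="adM" -> buffer=adMdeJ???lHcV???
Fragment 4: offset=6 data="BQR" -> buffer=adMdeJBQRlHcV???
Fragment 5: offset=13 data="woz" -> buffer=adMdeJBQRlHcVwoz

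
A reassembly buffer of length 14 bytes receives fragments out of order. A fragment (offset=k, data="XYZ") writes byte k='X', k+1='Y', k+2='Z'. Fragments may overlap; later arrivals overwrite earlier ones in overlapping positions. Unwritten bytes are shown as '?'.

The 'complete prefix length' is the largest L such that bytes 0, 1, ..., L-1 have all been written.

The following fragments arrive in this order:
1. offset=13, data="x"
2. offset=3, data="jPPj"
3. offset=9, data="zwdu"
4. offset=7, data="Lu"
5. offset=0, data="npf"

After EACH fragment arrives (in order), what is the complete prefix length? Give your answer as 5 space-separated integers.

Fragment 1: offset=13 data="x" -> buffer=?????????????x -> prefix_len=0
Fragment 2: offset=3 data="jPPj" -> buffer=???jPPj??????x -> prefix_len=0
Fragment 3: offset=9 data="zwdu" -> buffer=???jPPj??zwdux -> prefix_len=0
Fragment 4: offset=7 data="Lu" -> buffer=???jPPjLuzwdux -> prefix_len=0
Fragment 5: offset=0 data="npf" -> buffer=npfjPPjLuzwdux -> prefix_len=14

Answer: 0 0 0 0 14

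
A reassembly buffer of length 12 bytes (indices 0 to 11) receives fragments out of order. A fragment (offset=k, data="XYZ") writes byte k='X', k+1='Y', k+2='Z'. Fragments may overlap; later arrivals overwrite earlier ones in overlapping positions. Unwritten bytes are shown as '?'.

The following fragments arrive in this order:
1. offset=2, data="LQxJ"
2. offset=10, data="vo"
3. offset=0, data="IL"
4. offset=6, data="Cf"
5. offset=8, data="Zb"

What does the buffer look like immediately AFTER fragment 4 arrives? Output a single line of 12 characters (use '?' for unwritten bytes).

Answer: ILLQxJCf??vo

Derivation:
Fragment 1: offset=2 data="LQxJ" -> buffer=??LQxJ??????
Fragment 2: offset=10 data="vo" -> buffer=??LQxJ????vo
Fragment 3: offset=0 data="IL" -> buffer=ILLQxJ????vo
Fragment 4: offset=6 data="Cf" -> buffer=ILLQxJCf??vo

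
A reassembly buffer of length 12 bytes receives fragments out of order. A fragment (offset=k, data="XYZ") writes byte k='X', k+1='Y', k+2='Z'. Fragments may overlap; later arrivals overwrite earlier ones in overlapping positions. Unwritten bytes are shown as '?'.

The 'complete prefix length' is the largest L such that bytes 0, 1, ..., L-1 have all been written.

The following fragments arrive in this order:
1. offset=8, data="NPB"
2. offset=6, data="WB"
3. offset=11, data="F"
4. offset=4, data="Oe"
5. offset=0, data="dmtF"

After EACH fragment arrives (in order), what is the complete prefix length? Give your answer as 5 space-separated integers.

Answer: 0 0 0 0 12

Derivation:
Fragment 1: offset=8 data="NPB" -> buffer=????????NPB? -> prefix_len=0
Fragment 2: offset=6 data="WB" -> buffer=??????WBNPB? -> prefix_len=0
Fragment 3: offset=11 data="F" -> buffer=??????WBNPBF -> prefix_len=0
Fragment 4: offset=4 data="Oe" -> buffer=????OeWBNPBF -> prefix_len=0
Fragment 5: offset=0 data="dmtF" -> buffer=dmtFOeWBNPBF -> prefix_len=12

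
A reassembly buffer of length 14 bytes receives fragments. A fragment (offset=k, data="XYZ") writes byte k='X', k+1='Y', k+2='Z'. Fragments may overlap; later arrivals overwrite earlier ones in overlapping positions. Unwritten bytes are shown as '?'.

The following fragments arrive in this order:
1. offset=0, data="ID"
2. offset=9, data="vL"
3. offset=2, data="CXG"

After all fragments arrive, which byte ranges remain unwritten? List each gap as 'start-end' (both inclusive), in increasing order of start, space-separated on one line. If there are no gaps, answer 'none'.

Fragment 1: offset=0 len=2
Fragment 2: offset=9 len=2
Fragment 3: offset=2 len=3
Gaps: 5-8 11-13

Answer: 5-8 11-13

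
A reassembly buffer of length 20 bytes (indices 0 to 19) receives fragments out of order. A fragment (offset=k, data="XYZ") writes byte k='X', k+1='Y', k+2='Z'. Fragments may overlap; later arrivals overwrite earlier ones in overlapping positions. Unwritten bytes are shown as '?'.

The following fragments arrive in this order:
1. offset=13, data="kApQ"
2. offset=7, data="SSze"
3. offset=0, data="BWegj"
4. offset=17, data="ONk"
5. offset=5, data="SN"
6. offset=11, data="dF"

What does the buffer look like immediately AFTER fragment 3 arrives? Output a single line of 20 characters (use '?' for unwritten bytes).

Answer: BWegj??SSze??kApQ???

Derivation:
Fragment 1: offset=13 data="kApQ" -> buffer=?????????????kApQ???
Fragment 2: offset=7 data="SSze" -> buffer=???????SSze??kApQ???
Fragment 3: offset=0 data="BWegj" -> buffer=BWegj??SSze??kApQ???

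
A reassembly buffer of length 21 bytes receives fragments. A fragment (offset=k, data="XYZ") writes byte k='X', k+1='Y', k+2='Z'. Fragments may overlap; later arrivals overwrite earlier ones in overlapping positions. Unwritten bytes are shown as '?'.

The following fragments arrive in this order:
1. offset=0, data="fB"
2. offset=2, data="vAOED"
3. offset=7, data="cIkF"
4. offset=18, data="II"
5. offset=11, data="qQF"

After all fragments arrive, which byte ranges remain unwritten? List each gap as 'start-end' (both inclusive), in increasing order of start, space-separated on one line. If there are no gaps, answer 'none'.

Answer: 14-17 20-20

Derivation:
Fragment 1: offset=0 len=2
Fragment 2: offset=2 len=5
Fragment 3: offset=7 len=4
Fragment 4: offset=18 len=2
Fragment 5: offset=11 len=3
Gaps: 14-17 20-20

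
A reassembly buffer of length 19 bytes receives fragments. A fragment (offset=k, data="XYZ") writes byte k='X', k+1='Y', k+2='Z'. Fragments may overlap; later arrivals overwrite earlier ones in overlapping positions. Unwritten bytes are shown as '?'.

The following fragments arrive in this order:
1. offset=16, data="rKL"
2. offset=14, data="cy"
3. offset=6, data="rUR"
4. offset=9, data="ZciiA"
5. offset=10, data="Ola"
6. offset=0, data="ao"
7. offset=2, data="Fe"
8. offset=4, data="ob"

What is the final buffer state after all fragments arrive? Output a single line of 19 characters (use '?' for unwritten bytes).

Fragment 1: offset=16 data="rKL" -> buffer=????????????????rKL
Fragment 2: offset=14 data="cy" -> buffer=??????????????cyrKL
Fragment 3: offset=6 data="rUR" -> buffer=??????rUR?????cyrKL
Fragment 4: offset=9 data="ZciiA" -> buffer=??????rURZciiAcyrKL
Fragment 5: offset=10 data="Ola" -> buffer=??????rURZOlaAcyrKL
Fragment 6: offset=0 data="ao" -> buffer=ao????rURZOlaAcyrKL
Fragment 7: offset=2 data="Fe" -> buffer=aoFe??rURZOlaAcyrKL
Fragment 8: offset=4 data="ob" -> buffer=aoFeobrURZOlaAcyrKL

Answer: aoFeobrURZOlaAcyrKL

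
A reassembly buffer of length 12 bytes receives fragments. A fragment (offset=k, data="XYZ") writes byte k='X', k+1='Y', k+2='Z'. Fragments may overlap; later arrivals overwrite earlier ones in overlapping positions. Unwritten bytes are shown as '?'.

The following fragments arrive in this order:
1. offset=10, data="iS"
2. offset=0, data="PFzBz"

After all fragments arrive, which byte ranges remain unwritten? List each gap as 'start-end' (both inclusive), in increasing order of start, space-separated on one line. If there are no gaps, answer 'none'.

Answer: 5-9

Derivation:
Fragment 1: offset=10 len=2
Fragment 2: offset=0 len=5
Gaps: 5-9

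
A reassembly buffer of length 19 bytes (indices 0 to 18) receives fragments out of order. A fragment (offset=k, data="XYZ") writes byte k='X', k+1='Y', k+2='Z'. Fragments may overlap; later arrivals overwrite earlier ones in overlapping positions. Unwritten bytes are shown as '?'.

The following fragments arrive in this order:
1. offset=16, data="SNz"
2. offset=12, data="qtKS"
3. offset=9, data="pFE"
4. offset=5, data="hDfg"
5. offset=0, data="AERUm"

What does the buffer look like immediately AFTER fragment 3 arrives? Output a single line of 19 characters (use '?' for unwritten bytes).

Answer: ?????????pFEqtKSSNz

Derivation:
Fragment 1: offset=16 data="SNz" -> buffer=????????????????SNz
Fragment 2: offset=12 data="qtKS" -> buffer=????????????qtKSSNz
Fragment 3: offset=9 data="pFE" -> buffer=?????????pFEqtKSSNz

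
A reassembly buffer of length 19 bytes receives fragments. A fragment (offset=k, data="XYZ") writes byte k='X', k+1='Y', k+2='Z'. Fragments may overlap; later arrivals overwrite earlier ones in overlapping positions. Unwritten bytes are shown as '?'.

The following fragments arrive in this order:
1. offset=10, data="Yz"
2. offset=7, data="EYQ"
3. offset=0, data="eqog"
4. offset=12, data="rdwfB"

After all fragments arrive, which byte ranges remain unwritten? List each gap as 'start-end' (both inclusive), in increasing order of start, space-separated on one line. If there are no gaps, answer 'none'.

Answer: 4-6 17-18

Derivation:
Fragment 1: offset=10 len=2
Fragment 2: offset=7 len=3
Fragment 3: offset=0 len=4
Fragment 4: offset=12 len=5
Gaps: 4-6 17-18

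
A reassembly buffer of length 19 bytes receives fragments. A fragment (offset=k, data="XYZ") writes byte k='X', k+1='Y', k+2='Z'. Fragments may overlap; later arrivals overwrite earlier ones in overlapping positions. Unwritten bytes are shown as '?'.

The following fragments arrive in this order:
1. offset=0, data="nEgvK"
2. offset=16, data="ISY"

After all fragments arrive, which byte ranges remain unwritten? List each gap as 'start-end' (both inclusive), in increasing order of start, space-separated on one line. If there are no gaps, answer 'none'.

Fragment 1: offset=0 len=5
Fragment 2: offset=16 len=3
Gaps: 5-15

Answer: 5-15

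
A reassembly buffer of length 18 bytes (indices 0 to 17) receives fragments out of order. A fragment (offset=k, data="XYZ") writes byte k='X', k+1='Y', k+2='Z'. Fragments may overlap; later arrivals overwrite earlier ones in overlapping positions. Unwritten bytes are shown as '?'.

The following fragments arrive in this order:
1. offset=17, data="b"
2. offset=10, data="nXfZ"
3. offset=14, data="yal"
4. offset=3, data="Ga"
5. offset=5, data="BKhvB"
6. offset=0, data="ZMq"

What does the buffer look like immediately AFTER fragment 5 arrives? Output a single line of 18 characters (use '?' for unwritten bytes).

Answer: ???GaBKhvBnXfZyalb

Derivation:
Fragment 1: offset=17 data="b" -> buffer=?????????????????b
Fragment 2: offset=10 data="nXfZ" -> buffer=??????????nXfZ???b
Fragment 3: offset=14 data="yal" -> buffer=??????????nXfZyalb
Fragment 4: offset=3 data="Ga" -> buffer=???Ga?????nXfZyalb
Fragment 5: offset=5 data="BKhvB" -> buffer=???GaBKhvBnXfZyalb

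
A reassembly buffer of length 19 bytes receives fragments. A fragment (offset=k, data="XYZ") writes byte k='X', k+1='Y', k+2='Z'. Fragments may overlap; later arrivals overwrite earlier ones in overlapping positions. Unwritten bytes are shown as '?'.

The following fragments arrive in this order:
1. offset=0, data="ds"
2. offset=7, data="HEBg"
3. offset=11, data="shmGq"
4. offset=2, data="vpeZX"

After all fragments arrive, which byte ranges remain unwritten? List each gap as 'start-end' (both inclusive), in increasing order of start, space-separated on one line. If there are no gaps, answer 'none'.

Fragment 1: offset=0 len=2
Fragment 2: offset=7 len=4
Fragment 3: offset=11 len=5
Fragment 4: offset=2 len=5
Gaps: 16-18

Answer: 16-18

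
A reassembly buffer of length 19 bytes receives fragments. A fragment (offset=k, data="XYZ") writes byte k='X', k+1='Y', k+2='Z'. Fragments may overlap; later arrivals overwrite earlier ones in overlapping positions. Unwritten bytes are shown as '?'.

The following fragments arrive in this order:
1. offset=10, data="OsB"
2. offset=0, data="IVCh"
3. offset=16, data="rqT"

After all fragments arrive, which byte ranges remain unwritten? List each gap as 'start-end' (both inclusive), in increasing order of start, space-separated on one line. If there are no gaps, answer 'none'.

Answer: 4-9 13-15

Derivation:
Fragment 1: offset=10 len=3
Fragment 2: offset=0 len=4
Fragment 3: offset=16 len=3
Gaps: 4-9 13-15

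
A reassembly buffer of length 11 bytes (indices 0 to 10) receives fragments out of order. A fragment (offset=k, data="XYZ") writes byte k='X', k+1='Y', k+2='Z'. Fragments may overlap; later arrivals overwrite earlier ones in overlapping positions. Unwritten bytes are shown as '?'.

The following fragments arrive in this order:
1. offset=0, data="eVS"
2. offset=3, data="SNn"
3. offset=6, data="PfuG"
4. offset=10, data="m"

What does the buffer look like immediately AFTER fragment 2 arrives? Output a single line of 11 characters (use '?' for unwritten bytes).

Answer: eVSSNn?????

Derivation:
Fragment 1: offset=0 data="eVS" -> buffer=eVS????????
Fragment 2: offset=3 data="SNn" -> buffer=eVSSNn?????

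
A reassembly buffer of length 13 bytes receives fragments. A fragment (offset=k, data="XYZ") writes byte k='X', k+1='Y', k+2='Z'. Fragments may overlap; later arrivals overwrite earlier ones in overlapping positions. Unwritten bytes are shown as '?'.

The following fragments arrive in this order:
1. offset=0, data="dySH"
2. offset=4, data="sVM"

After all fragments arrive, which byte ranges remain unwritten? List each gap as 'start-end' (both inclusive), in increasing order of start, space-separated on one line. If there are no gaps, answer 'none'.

Fragment 1: offset=0 len=4
Fragment 2: offset=4 len=3
Gaps: 7-12

Answer: 7-12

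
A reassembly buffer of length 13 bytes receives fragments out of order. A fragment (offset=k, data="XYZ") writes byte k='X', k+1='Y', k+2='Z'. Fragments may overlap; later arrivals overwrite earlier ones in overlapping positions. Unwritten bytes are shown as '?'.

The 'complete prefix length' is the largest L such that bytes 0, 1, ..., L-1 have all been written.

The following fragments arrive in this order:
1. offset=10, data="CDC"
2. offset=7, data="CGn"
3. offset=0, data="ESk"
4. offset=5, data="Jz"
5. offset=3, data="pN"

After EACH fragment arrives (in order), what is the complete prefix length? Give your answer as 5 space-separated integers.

Answer: 0 0 3 3 13

Derivation:
Fragment 1: offset=10 data="CDC" -> buffer=??????????CDC -> prefix_len=0
Fragment 2: offset=7 data="CGn" -> buffer=???????CGnCDC -> prefix_len=0
Fragment 3: offset=0 data="ESk" -> buffer=ESk????CGnCDC -> prefix_len=3
Fragment 4: offset=5 data="Jz" -> buffer=ESk??JzCGnCDC -> prefix_len=3
Fragment 5: offset=3 data="pN" -> buffer=ESkpNJzCGnCDC -> prefix_len=13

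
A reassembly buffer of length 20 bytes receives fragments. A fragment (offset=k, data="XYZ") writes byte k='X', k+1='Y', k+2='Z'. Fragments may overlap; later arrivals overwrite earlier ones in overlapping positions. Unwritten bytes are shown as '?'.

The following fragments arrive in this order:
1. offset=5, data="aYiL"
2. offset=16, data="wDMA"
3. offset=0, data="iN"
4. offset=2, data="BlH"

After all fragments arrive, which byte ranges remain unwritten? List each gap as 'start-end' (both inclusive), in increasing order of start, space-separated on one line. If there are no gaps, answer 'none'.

Fragment 1: offset=5 len=4
Fragment 2: offset=16 len=4
Fragment 3: offset=0 len=2
Fragment 4: offset=2 len=3
Gaps: 9-15

Answer: 9-15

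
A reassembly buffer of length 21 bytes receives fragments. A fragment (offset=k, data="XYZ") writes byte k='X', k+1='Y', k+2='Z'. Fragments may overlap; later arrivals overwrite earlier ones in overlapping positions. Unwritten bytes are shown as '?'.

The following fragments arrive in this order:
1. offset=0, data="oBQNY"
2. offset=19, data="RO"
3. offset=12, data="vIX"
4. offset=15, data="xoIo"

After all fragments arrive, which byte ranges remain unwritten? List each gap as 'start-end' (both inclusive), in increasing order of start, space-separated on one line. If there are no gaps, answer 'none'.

Fragment 1: offset=0 len=5
Fragment 2: offset=19 len=2
Fragment 3: offset=12 len=3
Fragment 4: offset=15 len=4
Gaps: 5-11

Answer: 5-11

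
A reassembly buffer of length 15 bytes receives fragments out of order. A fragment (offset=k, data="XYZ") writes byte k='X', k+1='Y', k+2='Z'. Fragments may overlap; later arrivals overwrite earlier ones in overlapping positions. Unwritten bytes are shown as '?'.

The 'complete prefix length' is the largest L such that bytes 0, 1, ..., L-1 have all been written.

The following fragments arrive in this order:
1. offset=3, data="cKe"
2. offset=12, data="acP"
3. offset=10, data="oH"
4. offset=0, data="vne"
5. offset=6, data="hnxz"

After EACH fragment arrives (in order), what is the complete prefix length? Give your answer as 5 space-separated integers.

Fragment 1: offset=3 data="cKe" -> buffer=???cKe????????? -> prefix_len=0
Fragment 2: offset=12 data="acP" -> buffer=???cKe??????acP -> prefix_len=0
Fragment 3: offset=10 data="oH" -> buffer=???cKe????oHacP -> prefix_len=0
Fragment 4: offset=0 data="vne" -> buffer=vnecKe????oHacP -> prefix_len=6
Fragment 5: offset=6 data="hnxz" -> buffer=vnecKehnxzoHacP -> prefix_len=15

Answer: 0 0 0 6 15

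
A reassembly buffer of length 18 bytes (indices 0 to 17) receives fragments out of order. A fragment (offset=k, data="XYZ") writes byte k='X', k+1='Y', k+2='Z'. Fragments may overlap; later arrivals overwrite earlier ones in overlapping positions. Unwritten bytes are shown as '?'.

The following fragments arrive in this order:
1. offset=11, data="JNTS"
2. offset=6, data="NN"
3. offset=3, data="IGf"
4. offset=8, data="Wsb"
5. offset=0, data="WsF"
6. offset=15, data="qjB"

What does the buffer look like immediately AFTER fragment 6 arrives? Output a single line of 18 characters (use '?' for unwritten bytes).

Fragment 1: offset=11 data="JNTS" -> buffer=???????????JNTS???
Fragment 2: offset=6 data="NN" -> buffer=??????NN???JNTS???
Fragment 3: offset=3 data="IGf" -> buffer=???IGfNN???JNTS???
Fragment 4: offset=8 data="Wsb" -> buffer=???IGfNNWsbJNTS???
Fragment 5: offset=0 data="WsF" -> buffer=WsFIGfNNWsbJNTS???
Fragment 6: offset=15 data="qjB" -> buffer=WsFIGfNNWsbJNTSqjB

Answer: WsFIGfNNWsbJNTSqjB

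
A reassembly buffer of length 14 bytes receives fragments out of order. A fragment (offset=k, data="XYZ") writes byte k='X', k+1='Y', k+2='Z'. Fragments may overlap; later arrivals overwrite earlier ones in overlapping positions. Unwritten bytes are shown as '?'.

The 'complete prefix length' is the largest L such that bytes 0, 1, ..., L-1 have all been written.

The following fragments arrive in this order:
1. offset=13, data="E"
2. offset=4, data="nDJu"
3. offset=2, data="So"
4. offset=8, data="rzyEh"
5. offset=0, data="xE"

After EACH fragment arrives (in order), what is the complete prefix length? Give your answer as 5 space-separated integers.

Fragment 1: offset=13 data="E" -> buffer=?????????????E -> prefix_len=0
Fragment 2: offset=4 data="nDJu" -> buffer=????nDJu?????E -> prefix_len=0
Fragment 3: offset=2 data="So" -> buffer=??SonDJu?????E -> prefix_len=0
Fragment 4: offset=8 data="rzyEh" -> buffer=??SonDJurzyEhE -> prefix_len=0
Fragment 5: offset=0 data="xE" -> buffer=xESonDJurzyEhE -> prefix_len=14

Answer: 0 0 0 0 14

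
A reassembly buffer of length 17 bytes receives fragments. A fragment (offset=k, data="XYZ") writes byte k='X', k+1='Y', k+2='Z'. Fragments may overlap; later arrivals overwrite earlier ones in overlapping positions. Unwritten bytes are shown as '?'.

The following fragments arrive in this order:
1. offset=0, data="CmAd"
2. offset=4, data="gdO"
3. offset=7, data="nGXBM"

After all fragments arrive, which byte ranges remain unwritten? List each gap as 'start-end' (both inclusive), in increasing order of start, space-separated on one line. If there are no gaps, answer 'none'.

Fragment 1: offset=0 len=4
Fragment 2: offset=4 len=3
Fragment 3: offset=7 len=5
Gaps: 12-16

Answer: 12-16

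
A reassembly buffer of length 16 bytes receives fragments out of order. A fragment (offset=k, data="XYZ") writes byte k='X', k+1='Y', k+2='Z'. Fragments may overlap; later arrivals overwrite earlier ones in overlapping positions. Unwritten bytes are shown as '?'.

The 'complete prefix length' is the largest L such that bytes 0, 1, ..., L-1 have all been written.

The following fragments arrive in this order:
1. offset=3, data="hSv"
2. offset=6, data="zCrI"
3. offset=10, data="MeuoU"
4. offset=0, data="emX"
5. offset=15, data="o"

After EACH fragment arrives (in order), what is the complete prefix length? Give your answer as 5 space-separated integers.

Answer: 0 0 0 15 16

Derivation:
Fragment 1: offset=3 data="hSv" -> buffer=???hSv?????????? -> prefix_len=0
Fragment 2: offset=6 data="zCrI" -> buffer=???hSvzCrI?????? -> prefix_len=0
Fragment 3: offset=10 data="MeuoU" -> buffer=???hSvzCrIMeuoU? -> prefix_len=0
Fragment 4: offset=0 data="emX" -> buffer=emXhSvzCrIMeuoU? -> prefix_len=15
Fragment 5: offset=15 data="o" -> buffer=emXhSvzCrIMeuoUo -> prefix_len=16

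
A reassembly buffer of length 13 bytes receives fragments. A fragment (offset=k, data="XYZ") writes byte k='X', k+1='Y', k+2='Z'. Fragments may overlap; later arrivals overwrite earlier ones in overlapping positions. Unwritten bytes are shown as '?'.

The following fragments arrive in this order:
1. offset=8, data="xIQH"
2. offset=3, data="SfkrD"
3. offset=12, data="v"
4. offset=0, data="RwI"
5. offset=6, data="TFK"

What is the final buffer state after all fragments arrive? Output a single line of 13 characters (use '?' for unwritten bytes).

Fragment 1: offset=8 data="xIQH" -> buffer=????????xIQH?
Fragment 2: offset=3 data="SfkrD" -> buffer=???SfkrDxIQH?
Fragment 3: offset=12 data="v" -> buffer=???SfkrDxIQHv
Fragment 4: offset=0 data="RwI" -> buffer=RwISfkrDxIQHv
Fragment 5: offset=6 data="TFK" -> buffer=RwISfkTFKIQHv

Answer: RwISfkTFKIQHv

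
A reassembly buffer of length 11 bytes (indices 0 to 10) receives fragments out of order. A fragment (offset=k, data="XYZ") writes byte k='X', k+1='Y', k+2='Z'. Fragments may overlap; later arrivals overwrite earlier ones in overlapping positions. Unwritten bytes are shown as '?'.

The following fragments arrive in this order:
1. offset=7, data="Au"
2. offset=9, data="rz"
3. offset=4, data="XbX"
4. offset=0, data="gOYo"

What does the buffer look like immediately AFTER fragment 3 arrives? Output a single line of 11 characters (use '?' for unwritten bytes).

Fragment 1: offset=7 data="Au" -> buffer=???????Au??
Fragment 2: offset=9 data="rz" -> buffer=???????Aurz
Fragment 3: offset=4 data="XbX" -> buffer=????XbXAurz

Answer: ????XbXAurz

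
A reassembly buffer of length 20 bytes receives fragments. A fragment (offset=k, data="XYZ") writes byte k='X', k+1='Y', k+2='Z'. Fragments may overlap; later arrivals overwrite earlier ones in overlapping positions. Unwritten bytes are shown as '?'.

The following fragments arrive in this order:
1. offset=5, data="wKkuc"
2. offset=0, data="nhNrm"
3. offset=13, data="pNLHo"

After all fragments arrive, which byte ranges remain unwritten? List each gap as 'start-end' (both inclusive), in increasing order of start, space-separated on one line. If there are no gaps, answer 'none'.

Fragment 1: offset=5 len=5
Fragment 2: offset=0 len=5
Fragment 3: offset=13 len=5
Gaps: 10-12 18-19

Answer: 10-12 18-19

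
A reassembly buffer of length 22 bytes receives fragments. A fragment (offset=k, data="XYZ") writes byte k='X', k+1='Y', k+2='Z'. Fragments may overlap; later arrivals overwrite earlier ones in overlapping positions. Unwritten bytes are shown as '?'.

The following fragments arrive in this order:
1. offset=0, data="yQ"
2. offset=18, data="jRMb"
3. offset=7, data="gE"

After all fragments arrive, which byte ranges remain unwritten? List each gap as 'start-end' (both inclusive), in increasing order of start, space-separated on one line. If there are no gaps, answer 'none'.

Answer: 2-6 9-17

Derivation:
Fragment 1: offset=0 len=2
Fragment 2: offset=18 len=4
Fragment 3: offset=7 len=2
Gaps: 2-6 9-17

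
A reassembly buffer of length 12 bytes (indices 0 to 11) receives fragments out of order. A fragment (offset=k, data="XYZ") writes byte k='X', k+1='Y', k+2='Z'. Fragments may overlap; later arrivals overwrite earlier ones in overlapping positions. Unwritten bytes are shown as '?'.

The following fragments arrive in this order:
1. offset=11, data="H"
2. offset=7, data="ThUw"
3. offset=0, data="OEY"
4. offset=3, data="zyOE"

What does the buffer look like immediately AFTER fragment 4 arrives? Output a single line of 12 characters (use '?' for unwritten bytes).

Answer: OEYzyOEThUwH

Derivation:
Fragment 1: offset=11 data="H" -> buffer=???????????H
Fragment 2: offset=7 data="ThUw" -> buffer=???????ThUwH
Fragment 3: offset=0 data="OEY" -> buffer=OEY????ThUwH
Fragment 4: offset=3 data="zyOE" -> buffer=OEYzyOEThUwH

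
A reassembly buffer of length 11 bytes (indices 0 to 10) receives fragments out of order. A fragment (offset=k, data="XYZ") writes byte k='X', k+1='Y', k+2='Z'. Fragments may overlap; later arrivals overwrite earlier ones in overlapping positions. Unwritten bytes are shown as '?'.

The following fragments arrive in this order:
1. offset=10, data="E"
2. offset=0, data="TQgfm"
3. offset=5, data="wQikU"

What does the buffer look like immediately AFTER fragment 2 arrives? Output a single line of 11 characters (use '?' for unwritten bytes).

Answer: TQgfm?????E

Derivation:
Fragment 1: offset=10 data="E" -> buffer=??????????E
Fragment 2: offset=0 data="TQgfm" -> buffer=TQgfm?????E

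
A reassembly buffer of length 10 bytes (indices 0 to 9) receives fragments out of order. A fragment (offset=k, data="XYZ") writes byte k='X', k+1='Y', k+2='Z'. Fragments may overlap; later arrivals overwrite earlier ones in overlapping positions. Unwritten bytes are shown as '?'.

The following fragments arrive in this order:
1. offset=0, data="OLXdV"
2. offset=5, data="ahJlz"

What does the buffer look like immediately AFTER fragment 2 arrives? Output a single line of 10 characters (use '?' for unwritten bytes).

Answer: OLXdVahJlz

Derivation:
Fragment 1: offset=0 data="OLXdV" -> buffer=OLXdV?????
Fragment 2: offset=5 data="ahJlz" -> buffer=OLXdVahJlz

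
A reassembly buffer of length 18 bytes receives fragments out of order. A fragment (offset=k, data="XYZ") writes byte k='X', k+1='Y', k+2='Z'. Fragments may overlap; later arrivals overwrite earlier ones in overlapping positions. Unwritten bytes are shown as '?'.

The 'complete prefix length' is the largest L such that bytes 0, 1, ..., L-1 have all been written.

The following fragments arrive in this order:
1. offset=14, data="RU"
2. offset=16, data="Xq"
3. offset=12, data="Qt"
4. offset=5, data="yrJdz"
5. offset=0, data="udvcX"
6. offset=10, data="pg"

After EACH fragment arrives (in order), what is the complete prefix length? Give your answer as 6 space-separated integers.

Answer: 0 0 0 0 10 18

Derivation:
Fragment 1: offset=14 data="RU" -> buffer=??????????????RU?? -> prefix_len=0
Fragment 2: offset=16 data="Xq" -> buffer=??????????????RUXq -> prefix_len=0
Fragment 3: offset=12 data="Qt" -> buffer=????????????QtRUXq -> prefix_len=0
Fragment 4: offset=5 data="yrJdz" -> buffer=?????yrJdz??QtRUXq -> prefix_len=0
Fragment 5: offset=0 data="udvcX" -> buffer=udvcXyrJdz??QtRUXq -> prefix_len=10
Fragment 6: offset=10 data="pg" -> buffer=udvcXyrJdzpgQtRUXq -> prefix_len=18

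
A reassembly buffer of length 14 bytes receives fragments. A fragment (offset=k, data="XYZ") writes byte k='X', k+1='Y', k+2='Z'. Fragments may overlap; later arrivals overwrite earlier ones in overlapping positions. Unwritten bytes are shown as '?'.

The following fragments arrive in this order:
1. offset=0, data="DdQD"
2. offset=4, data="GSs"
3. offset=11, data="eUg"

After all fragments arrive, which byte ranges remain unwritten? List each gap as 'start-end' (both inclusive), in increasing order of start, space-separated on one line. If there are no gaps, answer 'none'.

Fragment 1: offset=0 len=4
Fragment 2: offset=4 len=3
Fragment 3: offset=11 len=3
Gaps: 7-10

Answer: 7-10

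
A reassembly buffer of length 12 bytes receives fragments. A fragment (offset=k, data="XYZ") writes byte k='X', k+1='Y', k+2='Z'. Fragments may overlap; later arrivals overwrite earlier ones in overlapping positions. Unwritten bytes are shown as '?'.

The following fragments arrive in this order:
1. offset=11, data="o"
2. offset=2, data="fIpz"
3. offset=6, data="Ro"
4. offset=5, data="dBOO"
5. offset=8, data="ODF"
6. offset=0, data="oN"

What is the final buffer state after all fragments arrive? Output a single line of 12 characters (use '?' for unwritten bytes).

Answer: oNfIpdBOODFo

Derivation:
Fragment 1: offset=11 data="o" -> buffer=???????????o
Fragment 2: offset=2 data="fIpz" -> buffer=??fIpz?????o
Fragment 3: offset=6 data="Ro" -> buffer=??fIpzRo???o
Fragment 4: offset=5 data="dBOO" -> buffer=??fIpdBOO??o
Fragment 5: offset=8 data="ODF" -> buffer=??fIpdBOODFo
Fragment 6: offset=0 data="oN" -> buffer=oNfIpdBOODFo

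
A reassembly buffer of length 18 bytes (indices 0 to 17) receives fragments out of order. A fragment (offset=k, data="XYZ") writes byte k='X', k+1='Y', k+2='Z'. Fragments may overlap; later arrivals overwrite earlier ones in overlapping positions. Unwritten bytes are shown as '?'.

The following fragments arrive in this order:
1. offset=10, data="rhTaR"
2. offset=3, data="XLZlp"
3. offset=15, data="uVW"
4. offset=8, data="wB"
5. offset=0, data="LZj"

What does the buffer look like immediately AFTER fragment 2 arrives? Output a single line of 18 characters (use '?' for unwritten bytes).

Answer: ???XLZlp??rhTaR???

Derivation:
Fragment 1: offset=10 data="rhTaR" -> buffer=??????????rhTaR???
Fragment 2: offset=3 data="XLZlp" -> buffer=???XLZlp??rhTaR???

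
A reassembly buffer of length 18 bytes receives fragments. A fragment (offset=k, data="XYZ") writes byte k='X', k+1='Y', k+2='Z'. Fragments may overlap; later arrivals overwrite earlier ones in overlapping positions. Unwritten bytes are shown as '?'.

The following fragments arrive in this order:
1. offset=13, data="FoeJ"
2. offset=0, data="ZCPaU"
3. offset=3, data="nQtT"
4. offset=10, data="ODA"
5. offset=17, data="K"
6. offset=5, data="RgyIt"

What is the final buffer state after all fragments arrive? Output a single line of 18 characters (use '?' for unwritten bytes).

Fragment 1: offset=13 data="FoeJ" -> buffer=?????????????FoeJ?
Fragment 2: offset=0 data="ZCPaU" -> buffer=ZCPaU????????FoeJ?
Fragment 3: offset=3 data="nQtT" -> buffer=ZCPnQtT??????FoeJ?
Fragment 4: offset=10 data="ODA" -> buffer=ZCPnQtT???ODAFoeJ?
Fragment 5: offset=17 data="K" -> buffer=ZCPnQtT???ODAFoeJK
Fragment 6: offset=5 data="RgyIt" -> buffer=ZCPnQRgyItODAFoeJK

Answer: ZCPnQRgyItODAFoeJK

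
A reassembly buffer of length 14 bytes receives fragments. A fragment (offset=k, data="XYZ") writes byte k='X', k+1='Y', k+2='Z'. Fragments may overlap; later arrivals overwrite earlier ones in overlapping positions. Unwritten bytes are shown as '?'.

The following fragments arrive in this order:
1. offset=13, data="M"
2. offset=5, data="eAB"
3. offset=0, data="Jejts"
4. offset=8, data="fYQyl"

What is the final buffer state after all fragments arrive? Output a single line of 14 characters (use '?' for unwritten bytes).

Fragment 1: offset=13 data="M" -> buffer=?????????????M
Fragment 2: offset=5 data="eAB" -> buffer=?????eAB?????M
Fragment 3: offset=0 data="Jejts" -> buffer=JejtseAB?????M
Fragment 4: offset=8 data="fYQyl" -> buffer=JejtseABfYQylM

Answer: JejtseABfYQylM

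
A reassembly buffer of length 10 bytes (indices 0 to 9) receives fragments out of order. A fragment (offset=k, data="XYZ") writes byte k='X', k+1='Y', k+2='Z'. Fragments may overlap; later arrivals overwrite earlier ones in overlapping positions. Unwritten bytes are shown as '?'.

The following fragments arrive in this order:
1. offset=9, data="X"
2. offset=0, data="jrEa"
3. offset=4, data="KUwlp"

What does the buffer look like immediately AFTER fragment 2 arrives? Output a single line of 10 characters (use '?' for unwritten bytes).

Answer: jrEa?????X

Derivation:
Fragment 1: offset=9 data="X" -> buffer=?????????X
Fragment 2: offset=0 data="jrEa" -> buffer=jrEa?????X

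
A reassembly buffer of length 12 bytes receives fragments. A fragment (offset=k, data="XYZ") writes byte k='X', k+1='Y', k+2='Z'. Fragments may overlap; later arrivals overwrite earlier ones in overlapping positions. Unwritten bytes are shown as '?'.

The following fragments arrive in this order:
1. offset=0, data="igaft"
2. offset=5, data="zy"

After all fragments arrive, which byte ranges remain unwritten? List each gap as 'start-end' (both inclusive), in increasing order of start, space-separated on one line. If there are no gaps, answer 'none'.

Fragment 1: offset=0 len=5
Fragment 2: offset=5 len=2
Gaps: 7-11

Answer: 7-11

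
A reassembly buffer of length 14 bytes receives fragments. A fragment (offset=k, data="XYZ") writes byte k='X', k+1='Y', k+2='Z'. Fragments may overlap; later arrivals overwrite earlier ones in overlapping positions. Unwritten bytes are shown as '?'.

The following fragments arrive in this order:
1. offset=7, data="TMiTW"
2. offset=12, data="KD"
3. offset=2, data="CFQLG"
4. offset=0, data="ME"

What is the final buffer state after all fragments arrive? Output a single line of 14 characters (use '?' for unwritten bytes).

Answer: MECFQLGTMiTWKD

Derivation:
Fragment 1: offset=7 data="TMiTW" -> buffer=???????TMiTW??
Fragment 2: offset=12 data="KD" -> buffer=???????TMiTWKD
Fragment 3: offset=2 data="CFQLG" -> buffer=??CFQLGTMiTWKD
Fragment 4: offset=0 data="ME" -> buffer=MECFQLGTMiTWKD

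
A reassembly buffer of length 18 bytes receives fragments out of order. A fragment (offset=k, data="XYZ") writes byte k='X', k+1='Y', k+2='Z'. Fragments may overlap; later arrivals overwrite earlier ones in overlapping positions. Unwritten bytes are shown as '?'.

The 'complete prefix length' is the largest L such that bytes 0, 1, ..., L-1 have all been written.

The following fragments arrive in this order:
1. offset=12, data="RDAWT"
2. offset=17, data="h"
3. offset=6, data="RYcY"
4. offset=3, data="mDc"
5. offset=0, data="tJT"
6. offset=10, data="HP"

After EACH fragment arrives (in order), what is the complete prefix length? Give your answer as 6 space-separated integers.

Answer: 0 0 0 0 10 18

Derivation:
Fragment 1: offset=12 data="RDAWT" -> buffer=????????????RDAWT? -> prefix_len=0
Fragment 2: offset=17 data="h" -> buffer=????????????RDAWTh -> prefix_len=0
Fragment 3: offset=6 data="RYcY" -> buffer=??????RYcY??RDAWTh -> prefix_len=0
Fragment 4: offset=3 data="mDc" -> buffer=???mDcRYcY??RDAWTh -> prefix_len=0
Fragment 5: offset=0 data="tJT" -> buffer=tJTmDcRYcY??RDAWTh -> prefix_len=10
Fragment 6: offset=10 data="HP" -> buffer=tJTmDcRYcYHPRDAWTh -> prefix_len=18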